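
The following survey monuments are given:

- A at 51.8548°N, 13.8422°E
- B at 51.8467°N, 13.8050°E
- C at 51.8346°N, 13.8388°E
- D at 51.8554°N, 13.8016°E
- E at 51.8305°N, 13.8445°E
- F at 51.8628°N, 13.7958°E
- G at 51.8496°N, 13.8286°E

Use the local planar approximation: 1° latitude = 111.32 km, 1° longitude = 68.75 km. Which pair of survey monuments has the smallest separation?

C and E

Pairwise distances:
A–B: √((-0.0081·111.32)² + (-0.0372·68.75)²) = √(0.813048 + 6.540806) = 2.7118 km
A–C: √((-0.0202·111.32)² + (-0.0034·68.75)²) = √(5.056490 + 0.054639) = 2.2608 km
A–D: √((0.0006·111.32)² + (-0.0406·68.75)²) = √(0.004461 + 7.791077) = 2.7920 km
A–E: √((-0.0243·111.32)² + (0.0023·68.75)²) = √(7.317436 + 0.025004) = 2.7097 km
A–F: √((0.0080·111.32)² + (-0.0464·68.75)²) = √(0.793097 + 10.176100) = 3.3120 km
A–G: √((-0.0052·111.32)² + (-0.0136·68.75)²) = √(0.335084 + 0.874225) = 1.0997 km
B–C: √((-0.0121·111.32)² + (0.0338·68.75)²) = √(1.814334 + 5.399814) = 2.6859 km
B–D: √((0.0087·111.32)² + (-0.0034·68.75)²) = √(0.937961 + 0.054639) = 0.9963 km
B–E: √((-0.0162·111.32)² + (0.0395·68.75)²) = √(3.252194 + 7.374619) = 3.2599 km
B–F: √((0.0161·111.32)² + (-0.0092·68.75)²) = √(3.212167 + 0.400056) = 1.9006 km
B–G: √((0.0029·111.32)² + (0.0236·68.75)²) = √(0.104218 + 2.632506) = 1.6543 km
C–D: √((0.0208·111.32)² + (-0.0372·68.75)²) = √(5.361336 + 6.540806) = 3.4499 km
C–E: √((-0.0041·111.32)² + (0.0057·68.75)²) = √(0.208312 + 0.153566) = 0.6016 km
C–F: √((0.0282·111.32)² + (-0.0430·68.75)²) = √(9.854727 + 8.739414) = 4.3121 km
C–G: √((0.0150·111.32)² + (-0.0102·68.75)²) = √(2.788232 + 0.491752) = 1.8111 km
D–E: √((-0.0249·111.32)² + (0.0429·68.75)²) = √(7.683252 + 8.698813) = 4.0475 km
D–F: √((0.0074·111.32)² + (-0.0058·68.75)²) = √(0.678594 + 0.159002) = 0.9152 km
D–G: √((-0.0058·111.32)² + (0.0270·68.75)²) = √(0.416872 + 3.445664) = 1.9653 km
E–F: √((0.0323·111.32)² + (-0.0487·68.75)²) = √(12.928598 + 11.209941) = 4.9131 km
E–G: √((0.0191·111.32)² + (-0.0159·68.75)²) = √(4.520777 + 1.194922) = 2.3908 km
F–G: √((-0.0132·111.32)² + (0.0328·68.75)²) = √(2.159207 + 5.085025) = 2.6915 km
Closest pair: C–E at 0.6016 km.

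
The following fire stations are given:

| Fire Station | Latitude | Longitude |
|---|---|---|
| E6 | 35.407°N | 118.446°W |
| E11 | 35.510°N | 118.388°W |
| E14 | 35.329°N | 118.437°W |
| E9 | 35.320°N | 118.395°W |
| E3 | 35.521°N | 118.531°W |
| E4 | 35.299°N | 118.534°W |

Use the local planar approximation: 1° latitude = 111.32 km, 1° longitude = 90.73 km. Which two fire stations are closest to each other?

Pairwise distances:
E6–E11: 12.616 km
E6–E14: 8.721 km
E6–E9: 10.733 km
E6–E3: 14.850 km
E6–E4: 14.432 km
E11–E14: 20.634 km
E11–E9: 21.160 km
E11–E3: 13.032 km
E11–E4: 26.966 km
E14–E9: 3.940 km
E14–E3: 23.012 km
E14–E4: 9.413 km
E9–E3: 25.552 km
E9–E4: 12.826 km
E3–E4: 24.715 km
Closest pair: E14–E9 at 3.940 km.

E14 and E9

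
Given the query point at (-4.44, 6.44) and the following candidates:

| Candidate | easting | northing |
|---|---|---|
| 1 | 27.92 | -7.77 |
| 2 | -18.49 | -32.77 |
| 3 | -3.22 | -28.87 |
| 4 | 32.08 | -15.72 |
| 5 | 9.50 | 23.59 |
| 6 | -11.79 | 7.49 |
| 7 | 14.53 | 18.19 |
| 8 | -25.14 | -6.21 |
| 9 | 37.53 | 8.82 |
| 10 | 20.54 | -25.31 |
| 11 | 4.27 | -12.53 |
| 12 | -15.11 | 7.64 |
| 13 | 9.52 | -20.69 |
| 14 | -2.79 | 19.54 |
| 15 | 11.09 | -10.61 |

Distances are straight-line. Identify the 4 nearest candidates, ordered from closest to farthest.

6, 12, 14, 11

Distances from (-4.44, 6.44):
1: √((32.36)² + (-14.21)²) = √(1047.1696 + 201.9241) = 35.34
2: √((-14.05)² + (-39.21)²) = √(197.4025 + 1537.4241) = 41.65
3: √((1.22)² + (-35.31)²) = √(1.4884 + 1246.7961) = 35.33
4: √((36.52)² + (-22.16)²) = √(1333.7104 + 491.0656) = 42.72
5: √((13.94)² + (17.15)²) = √(194.3236 + 294.1225) = 22.10
6: √((-7.35)² + (1.05)²) = √(54.0225 + 1.1025) = 7.42
7: √((18.97)² + (11.75)²) = √(359.8609 + 138.0625) = 22.31
8: √((-20.70)² + (-12.65)²) = √(428.4900 + 160.0225) = 24.26
9: √((41.97)² + (2.38)²) = √(1761.4809 + 5.6644) = 42.04
10: √((24.98)² + (-31.75)²) = √(624.0004 + 1008.0625) = 40.40
11: √((8.71)² + (-18.97)²) = √(75.8641 + 359.8609) = 20.87
12: √((-10.67)² + (1.20)²) = √(113.8489 + 1.4400) = 10.74
13: √((13.96)² + (-27.13)²) = √(194.8816 + 736.0369) = 30.51
14: √((1.65)² + (13.10)²) = √(2.7225 + 171.6100) = 13.20
15: √((15.53)² + (-17.05)²) = √(241.1809 + 290.7025) = 23.06
Sorted: 6 (7.42) < 12 (10.74) < 14 (13.20) < 11 (20.87) < 5 (22.10) < 7 (22.31) < …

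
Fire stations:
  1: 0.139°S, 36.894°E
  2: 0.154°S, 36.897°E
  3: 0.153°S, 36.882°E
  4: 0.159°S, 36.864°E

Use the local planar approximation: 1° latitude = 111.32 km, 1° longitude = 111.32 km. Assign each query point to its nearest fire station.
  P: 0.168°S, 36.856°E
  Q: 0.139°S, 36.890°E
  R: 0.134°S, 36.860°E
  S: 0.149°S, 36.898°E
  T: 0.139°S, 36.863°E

P at 0.168°S, 36.856°E:
  1: 5.321 km
  2: 4.823 km
  3: 3.341 km
  4: 1.340 km
  → nearest: 4 (1.340 km)
Q at 0.139°S, 36.890°E:
  1: 0.445 km
  2: 1.843 km
  3: 1.795 km
  4: 3.652 km
  → nearest: 1 (0.445 km)
R at 0.134°S, 36.860°E:
  1: 3.826 km
  2: 4.682 km
  3: 3.236 km
  4: 2.818 km
  → nearest: 4 (2.818 km)
S at 0.149°S, 36.898°E:
  1: 1.199 km
  2: 0.568 km
  3: 1.836 km
  4: 3.945 km
  → nearest: 2 (0.568 km)
T at 0.139°S, 36.863°E:
  1: 3.451 km
  2: 4.137 km
  3: 2.627 km
  4: 2.229 km
  → nearest: 4 (2.229 km)

P→4; Q→1; R→4; S→2; T→4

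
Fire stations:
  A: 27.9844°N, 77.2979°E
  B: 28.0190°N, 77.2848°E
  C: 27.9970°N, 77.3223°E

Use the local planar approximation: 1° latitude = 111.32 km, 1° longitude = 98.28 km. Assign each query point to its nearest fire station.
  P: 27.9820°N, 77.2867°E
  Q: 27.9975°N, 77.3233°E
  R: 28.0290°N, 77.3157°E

P→A; Q→C; R→B

P at 27.9820°N, 77.2867°E:
  A: √((0.0024·111.32)² + (0.0112·98.28)²) = √(0.071379 + 1.211620) = 1.1327 km
  B: √((0.0370·111.32)² + (-0.0019·98.28)²) = √(16.964843 + 0.034869) = 4.1231 km
  C: √((0.0150·111.32)² + (0.0356·98.28)²) = √(2.788232 + 12.241378) = 3.8768 km
  → nearest: A (1.1327 km)
Q at 27.9975°N, 77.3233°E:
  A: √((-0.0131·111.32)² + (-0.0254·98.28)²) = √(2.126616 + 6.231574) = 2.8911 km
  B: √((0.0215·111.32)² + (-0.0385·98.28)²) = √(5.728268 + 14.316991) = 4.4772 km
  C: √((-0.0005·111.32)² + (-0.0010·98.28)²) = √(0.003098 + 0.009659) = 0.1129 km
  → nearest: C (0.1129 km)
R at 28.0290°N, 77.3157°E:
  A: √((-0.0446·111.32)² + (-0.0178·98.28)²) = √(24.649954 + 3.060344) = 5.2641 km
  B: √((-0.0100·111.32)² + (-0.0309·98.28)²) = √(1.239214 + 9.222470) = 3.2345 km
  C: √((-0.0320·111.32)² + (0.0066·98.28)²) = √(12.689554 + 0.420744) = 3.6208 km
  → nearest: B (3.2345 km)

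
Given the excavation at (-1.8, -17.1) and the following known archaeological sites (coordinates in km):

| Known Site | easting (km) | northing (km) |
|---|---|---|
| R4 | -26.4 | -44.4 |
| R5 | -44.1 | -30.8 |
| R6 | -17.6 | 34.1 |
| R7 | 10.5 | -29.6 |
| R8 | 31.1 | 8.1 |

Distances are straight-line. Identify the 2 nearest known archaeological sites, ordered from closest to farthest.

Distances from (-1.8, -17.1):
R4: 36.7 km
R5: 44.5 km
R6: 53.6 km
R7: 17.5 km
R8: 41.4 km
Sorted: R7 (17.5 km) < R4 (36.7 km) < R8 (41.4 km) < R5 (44.5 km) < …

R7, R4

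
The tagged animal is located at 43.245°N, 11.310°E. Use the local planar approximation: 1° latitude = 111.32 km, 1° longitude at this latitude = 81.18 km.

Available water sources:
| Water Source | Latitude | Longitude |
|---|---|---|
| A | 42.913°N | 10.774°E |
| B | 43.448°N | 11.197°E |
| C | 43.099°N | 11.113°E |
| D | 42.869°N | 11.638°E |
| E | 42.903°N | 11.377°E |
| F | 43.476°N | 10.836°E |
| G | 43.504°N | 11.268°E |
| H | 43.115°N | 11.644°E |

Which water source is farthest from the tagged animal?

A

Distances from 43.245°N, 11.310°E:
A: 57.090 km
B: 24.389 km
C: 22.802 km
D: 49.608 km
E: 38.458 km
F: 46.281 km
G: 29.033 km
H: 30.734 km
Maximum: A at 57.090 km.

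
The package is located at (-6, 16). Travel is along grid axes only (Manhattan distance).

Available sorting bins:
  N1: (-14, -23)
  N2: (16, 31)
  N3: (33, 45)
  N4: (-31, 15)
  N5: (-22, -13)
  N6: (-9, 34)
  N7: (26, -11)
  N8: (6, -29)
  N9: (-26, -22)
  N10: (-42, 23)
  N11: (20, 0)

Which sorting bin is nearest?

Distances from (-6, 16):
N1: 47
N2: 37
N3: 68
N4: 26
N5: 45
N6: 21
N7: 59
N8: 57
N9: 58
N10: 43
N11: 42
Minimum: N6 at 21.

N6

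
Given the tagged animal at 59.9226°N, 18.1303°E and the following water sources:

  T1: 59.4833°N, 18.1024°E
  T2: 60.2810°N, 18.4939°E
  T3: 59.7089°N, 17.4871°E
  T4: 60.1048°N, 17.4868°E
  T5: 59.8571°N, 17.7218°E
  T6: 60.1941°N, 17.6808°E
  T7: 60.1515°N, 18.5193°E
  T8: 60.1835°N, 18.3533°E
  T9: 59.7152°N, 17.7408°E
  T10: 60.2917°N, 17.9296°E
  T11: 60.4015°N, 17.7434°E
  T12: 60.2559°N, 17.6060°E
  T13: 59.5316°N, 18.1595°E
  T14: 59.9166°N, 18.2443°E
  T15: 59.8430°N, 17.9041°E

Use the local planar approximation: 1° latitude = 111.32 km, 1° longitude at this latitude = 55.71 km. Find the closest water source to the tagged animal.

T14

Distances from 59.9226°N, 18.1303°E:
T1: √((-0.4393·111.32)² + (-0.0279·55.71)²) = √(2391.491281 + 2.415876) = 48.9276 km
T2: √((0.3584·111.32)² + (0.3636·55.71)²) = √(1591.777631 + 410.311856) = 44.7447 km
T3: √((-0.2137·111.32)² + (-0.6432·55.71)²) = √(565.920518 + 1283.980383) = 43.0105 km
T4: √((0.1822·111.32)² + (-0.6435·55.71)²) = √(411.379969 + 1285.178405) = 41.1893 km
T5: √((-0.0655·111.32)² + (-0.4085·55.71)²) = √(53.165389 + 517.905399) = 23.8971 km
T6: √((0.2715·111.32)² + (-0.4495·55.71)²) = √(913.452699 + 627.083984) = 39.2497 km
T7: √((0.2289·111.32)² + (0.3890·55.71)²) = √(649.288903 + 469.640476) = 33.4504 km
T8: √((0.2609·111.32)² + (0.2230·55.71)²) = √(843.518387 + 154.339128) = 31.5889 km
T9: √((-0.2074·111.32)² + (-0.3895·55.71)²) = √(533.045031 + 470.848554) = 31.6843 km
T10: √((0.3691·111.32)² + (-0.2007·55.71)²) = √(1688.241165 + 125.014694) = 42.5823 km
T11: √((0.4789·111.32)² + (-0.3869·55.71)²) = √(2842.078501 + 464.583495) = 57.5036 km
T12: √((0.3333·111.32)² + (-0.5243·55.71)²) = √(1376.629344 + 853.151252) = 47.2206 km
T13: √((-0.3910·111.32)² + (0.0292·55.71)²) = √(1894.523122 + 2.646257) = 43.5565 km
T14: √((-0.0060·111.32)² + (0.1140·55.71)²) = √(0.446117 + 40.334439) = 6.3860 km
T15: √((-0.0796·111.32)² + (-0.2262·55.71)²) = √(78.518597 + 158.800373) = 15.4052 km
Minimum: T14 at 6.3860 km.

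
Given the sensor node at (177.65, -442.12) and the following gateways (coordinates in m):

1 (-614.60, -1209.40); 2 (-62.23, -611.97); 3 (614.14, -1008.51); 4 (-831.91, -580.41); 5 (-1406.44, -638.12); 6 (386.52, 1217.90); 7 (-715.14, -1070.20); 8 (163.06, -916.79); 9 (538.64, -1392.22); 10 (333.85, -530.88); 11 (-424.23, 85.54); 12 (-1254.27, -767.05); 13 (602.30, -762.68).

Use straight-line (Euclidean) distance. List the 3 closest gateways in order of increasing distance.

10, 2, 8

Distances from (177.65, -442.12):
1: √((-792.25)² + (-767.28)²) = √(627660.0625 + 588718.5984) = 1102.90 m
2: √((-239.88)² + (-169.85)²) = √(57542.4144 + 28849.0225) = 293.92 m
3: √((436.49)² + (-566.39)²) = √(190523.5201 + 320797.6321) = 715.07 m
4: √((-1009.56)² + (-138.29)²) = √(1019211.3936 + 19124.1241) = 1018.99 m
5: √((-1584.09)² + (-196.00)²) = √(2509341.1281 + 38416.0000) = 1596.17 m
6: √((208.87)² + (1660.02)²) = √(43626.6769 + 2755666.4004) = 1673.11 m
7: √((-892.79)² + (-628.08)²) = √(797073.9841 + 394484.4864) = 1091.59 m
8: √((-14.59)² + (-474.67)²) = √(212.8681 + 225311.6089) = 474.89 m
9: √((360.99)² + (-950.10)²) = √(130313.7801 + 902690.0100) = 1016.37 m
10: √((156.20)² + (-88.76)²) = √(24398.4400 + 7878.3376) = 179.66 m
11: √((-601.88)² + (527.66)²) = √(362259.5344 + 278425.0756) = 800.43 m
12: √((-1431.92)² + (-324.93)²) = √(2050394.8864 + 105579.5049) = 1468.32 m
13: √((424.65)² + (-320.56)²) = √(180327.6225 + 102758.7136) = 532.06 m
Sorted: 10 (179.66 m) < 2 (293.92 m) < 8 (474.89 m) < 13 (532.06 m) < 3 (715.07 m) < …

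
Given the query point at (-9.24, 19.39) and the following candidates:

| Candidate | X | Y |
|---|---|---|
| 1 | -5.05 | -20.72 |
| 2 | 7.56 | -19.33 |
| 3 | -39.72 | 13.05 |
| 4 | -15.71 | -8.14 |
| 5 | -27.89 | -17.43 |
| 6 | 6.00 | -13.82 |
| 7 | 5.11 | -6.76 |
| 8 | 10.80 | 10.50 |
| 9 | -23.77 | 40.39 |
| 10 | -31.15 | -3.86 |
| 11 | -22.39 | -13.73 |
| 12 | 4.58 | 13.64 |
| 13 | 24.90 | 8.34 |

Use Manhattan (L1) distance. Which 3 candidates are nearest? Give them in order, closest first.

12, 8, 4

Distances from (-9.24, 19.39):
1: 44.30
2: 55.52
3: 36.82
4: 34.00
5: 55.47
6: 48.45
7: 40.50
8: 28.93
9: 35.53
10: 45.16
11: 46.27
12: 19.57
13: 45.19
Sorted: 12 (19.57) < 8 (28.93) < 4 (34.00) < 9 (35.53) < 3 (36.82) < …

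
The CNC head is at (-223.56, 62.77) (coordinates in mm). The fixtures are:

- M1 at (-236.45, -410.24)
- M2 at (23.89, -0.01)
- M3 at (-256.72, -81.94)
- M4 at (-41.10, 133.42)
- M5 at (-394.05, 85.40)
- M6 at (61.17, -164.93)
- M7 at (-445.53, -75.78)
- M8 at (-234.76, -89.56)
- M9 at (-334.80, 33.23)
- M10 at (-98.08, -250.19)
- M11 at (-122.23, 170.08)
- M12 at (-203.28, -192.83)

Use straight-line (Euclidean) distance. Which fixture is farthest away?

Distances from (-223.56, 62.77):
M1: √((-12.89)² + (-473.01)²) = √(166.1521 + 223738.4601) = 473.19 mm
M2: √((247.45)² + (-62.78)²) = √(61231.5025 + 3941.3284) = 255.29 mm
M3: √((-33.16)² + (-144.71)²) = √(1099.5856 + 20940.9841) = 148.46 mm
M4: √((182.46)² + (70.65)²) = √(33291.6516 + 4991.4225) = 195.66 mm
M5: √((-170.49)² + (22.63)²) = √(29066.8401 + 512.1169) = 171.99 mm
M6: √((284.73)² + (-227.70)²) = √(81071.1729 + 51847.2900) = 364.58 mm
M7: √((-221.97)² + (-138.55)²) = √(49270.6809 + 19196.1025) = 261.66 mm
M8: √((-11.20)² + (-152.33)²) = √(125.4400 + 23204.4289) = 152.74 mm
M9: √((-111.24)² + (-29.54)²) = √(12374.3376 + 872.6116) = 115.10 mm
M10: √((125.48)² + (-312.96)²) = √(15745.2304 + 97943.9616) = 337.18 mm
M11: √((101.33)² + (107.31)²) = √(10267.7689 + 11515.4361) = 147.59 mm
M12: √((20.28)² + (-255.60)²) = √(411.2784 + 65331.3600) = 256.40 mm
Maximum: M1 at 473.19 mm.

M1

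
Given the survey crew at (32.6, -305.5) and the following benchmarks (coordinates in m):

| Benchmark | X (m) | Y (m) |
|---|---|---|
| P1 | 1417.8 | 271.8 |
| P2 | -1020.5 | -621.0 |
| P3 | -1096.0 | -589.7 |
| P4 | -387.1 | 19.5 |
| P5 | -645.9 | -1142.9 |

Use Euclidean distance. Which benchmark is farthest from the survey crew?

Distances from (32.6, -305.5):
P1: √((1385.2)² + (577.3)²) = √(1918779.040 + 333275.290) = 1500.7 m
P2: √((-1053.1)² + (-315.5)²) = √(1109019.610 + 99540.250) = 1099.3 m
P3: √((-1128.6)² + (-284.2)²) = √(1273737.960 + 80769.640) = 1163.8 m
P4: √((-419.7)² + (325.0)²) = √(176148.090 + 105625.000) = 530.8 m
P5: √((-678.5)² + (-837.4)²) = √(460362.250 + 701238.760) = 1077.8 m
Maximum: P1 at 1500.7 m.

P1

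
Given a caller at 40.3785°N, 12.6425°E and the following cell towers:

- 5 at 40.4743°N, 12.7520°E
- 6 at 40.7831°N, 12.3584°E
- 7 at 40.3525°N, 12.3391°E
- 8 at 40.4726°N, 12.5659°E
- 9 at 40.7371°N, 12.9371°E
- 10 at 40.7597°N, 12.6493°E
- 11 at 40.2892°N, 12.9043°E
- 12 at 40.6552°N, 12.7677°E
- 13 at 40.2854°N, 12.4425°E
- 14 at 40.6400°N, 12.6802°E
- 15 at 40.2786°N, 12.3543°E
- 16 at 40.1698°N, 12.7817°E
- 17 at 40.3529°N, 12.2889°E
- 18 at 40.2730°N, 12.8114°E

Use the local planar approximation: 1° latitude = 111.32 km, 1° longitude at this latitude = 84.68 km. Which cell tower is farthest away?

Distances from 40.3785°N, 12.6425°E:
5: 14.1318 km
6: 51.0625 km
7: 25.8544 km
8: 12.3209 km
9: 47.0733 km
10: 42.4391 km
11: 24.2960 km
12: 32.5757 km
13: 19.8554 km
14: 29.2847 km
15: 26.8191 km
16: 26.0517 km
17: 30.0782 km
18: 18.5064 km
Maximum: 6 at 51.0625 km.

6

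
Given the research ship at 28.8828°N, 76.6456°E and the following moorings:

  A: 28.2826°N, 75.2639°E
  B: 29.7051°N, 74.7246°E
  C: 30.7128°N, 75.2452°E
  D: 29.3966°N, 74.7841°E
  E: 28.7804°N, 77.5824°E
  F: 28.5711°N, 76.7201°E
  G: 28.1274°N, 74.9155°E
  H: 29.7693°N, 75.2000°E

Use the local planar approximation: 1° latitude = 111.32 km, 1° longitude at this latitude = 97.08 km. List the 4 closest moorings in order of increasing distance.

Distances from 28.8828°N, 76.6456°E:
A: 149.8548 km
B: 207.7452 km
C: 244.9136 km
D: 189.5498 km
E: 91.6562 km
F: 35.4442 km
G: 187.8330 km
H: 171.5627 km
Sorted: F (35.4442 km) < E (91.6562 km) < A (149.8548 km) < H (171.5627 km) < G (187.8330 km) < D (189.5498 km) < …

F, E, A, H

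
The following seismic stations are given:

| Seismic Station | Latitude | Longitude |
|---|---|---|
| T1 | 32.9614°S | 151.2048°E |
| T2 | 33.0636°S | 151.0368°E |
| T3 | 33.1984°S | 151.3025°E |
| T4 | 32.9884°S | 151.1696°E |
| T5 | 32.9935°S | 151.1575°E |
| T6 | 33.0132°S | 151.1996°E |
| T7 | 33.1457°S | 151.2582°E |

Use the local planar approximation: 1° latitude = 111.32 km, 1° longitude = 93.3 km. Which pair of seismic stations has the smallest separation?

Pairwise distances:
T1–T2: 19.3680 km
T1–T3: 27.9132 km
T1–T4: 4.4519 km
T1–T5: 5.6784 km
T1–T6: 5.7867 km
T1–T7: 21.1126 km
T2–T3: 28.9778 km
T2–T4: 14.9531 km
T2–T5: 13.7008 km
T2–T6: 16.1923 km
T2–T7: 22.5881 km
T3–T4: 26.4621 km
T3–T5: 26.5197 km
T3–T6: 22.7422 km
T3–T7: 7.1763 km
T4–T5: 1.2636 km
T4–T6: 3.9314 km
T4–T7: 19.3638 km
T5–T6: 4.4987 km
T5–T7: 19.3735 km
T6–T7: 15.7306 km
Closest pair: T4–T5 at 1.2636 km.

T4 and T5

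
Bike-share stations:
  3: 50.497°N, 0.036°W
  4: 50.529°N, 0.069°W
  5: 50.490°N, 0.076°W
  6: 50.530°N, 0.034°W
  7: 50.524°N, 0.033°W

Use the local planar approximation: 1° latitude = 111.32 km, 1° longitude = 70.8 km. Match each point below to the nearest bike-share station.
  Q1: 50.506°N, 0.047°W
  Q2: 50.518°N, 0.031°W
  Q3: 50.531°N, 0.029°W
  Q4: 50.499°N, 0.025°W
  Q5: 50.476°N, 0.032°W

Q1 at 50.506°N, 0.047°W:
  3: 1.269 km
  4: 2.997 km
  5: 2.718 km
  6: 2.826 km
  7: 2.236 km
  → nearest: 3 (1.269 km)
Q2 at 50.518°N, 0.031°W:
  3: 2.364 km
  4: 2.956 km
  5: 4.457 km
  6: 1.353 km
  7: 0.683 km
  → nearest: 7 (0.683 km)
Q3 at 50.531°N, 0.029°W:
  3: 3.817 km
  4: 2.841 km
  5: 5.648 km
  6: 0.371 km
  7: 0.829 km
  → nearest: 6 (0.371 km)
Q4 at 50.499°N, 0.025°W:
  3: 0.810 km
  4: 4.567 km
  5: 3.747 km
  6: 3.509 km
  7: 2.840 km
  → nearest: 3 (0.810 km)
Q5 at 50.476°N, 0.032°W:
  3: 2.355 km
  4: 6.455 km
  5: 3.483 km
  6: 6.013 km
  7: 5.344 km
  → nearest: 3 (2.355 km)

Q1→3; Q2→7; Q3→6; Q4→3; Q5→3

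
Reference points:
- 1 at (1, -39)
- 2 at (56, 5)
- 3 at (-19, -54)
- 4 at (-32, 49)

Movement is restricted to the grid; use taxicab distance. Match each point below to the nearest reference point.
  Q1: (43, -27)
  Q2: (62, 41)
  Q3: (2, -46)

Q1 at (43, -27):
  1: |-42| + |-12| = 42 + 12 = 54
  2: |13| + |32| = 13 + 32 = 45
  3: |-62| + |-27| = 62 + 27 = 89
  4: |-75| + |76| = 75 + 76 = 151
  → nearest: 2 (45)
Q2 at (62, 41):
  1: |-61| + |-80| = 61 + 80 = 141
  2: |-6| + |-36| = 6 + 36 = 42
  3: |-81| + |-95| = 81 + 95 = 176
  4: |-94| + |8| = 94 + 8 = 102
  → nearest: 2 (42)
Q3 at (2, -46):
  1: |-1| + |7| = 1 + 7 = 8
  2: |54| + |51| = 54 + 51 = 105
  3: |-21| + |-8| = 21 + 8 = 29
  4: |-34| + |95| = 34 + 95 = 129
  → nearest: 1 (8)

Q1→2; Q2→2; Q3→1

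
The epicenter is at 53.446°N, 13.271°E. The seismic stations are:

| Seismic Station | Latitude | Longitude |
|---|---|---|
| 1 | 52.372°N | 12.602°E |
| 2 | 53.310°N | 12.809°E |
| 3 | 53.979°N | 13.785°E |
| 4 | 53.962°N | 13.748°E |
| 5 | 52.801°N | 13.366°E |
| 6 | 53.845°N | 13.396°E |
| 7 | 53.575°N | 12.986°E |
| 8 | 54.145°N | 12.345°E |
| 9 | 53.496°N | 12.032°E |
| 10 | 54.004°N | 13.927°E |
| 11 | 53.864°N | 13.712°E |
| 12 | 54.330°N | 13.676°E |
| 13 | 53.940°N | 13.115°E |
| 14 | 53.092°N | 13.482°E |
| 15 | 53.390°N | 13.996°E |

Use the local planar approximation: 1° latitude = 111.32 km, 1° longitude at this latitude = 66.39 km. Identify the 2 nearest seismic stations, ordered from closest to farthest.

7, 2

Distances from 53.446°N, 13.271°E:
1: √((-1.074·111.32)² + (-0.669·66.39)²) = √(14294.03885 + 1972.68423) = 127.541 km
2: √((-0.136·111.32)² + (-0.462·66.39)²) = √(229.20507 + 940.78263) = 34.205 km
3: √((0.533·111.32)² + (0.514·66.39)²) = √(3520.47134 + 1164.47877) = 68.447 km
4: √((0.516·111.32)² + (0.477·66.39)²) = √(3299.48227 + 1002.86412) = 65.592 km
5: √((-0.645·111.32)² + (0.095·66.39)²) = √(5155.44104 + 39.77888) = 72.078 km
6: √((0.399·111.32)² + (0.125·66.39)²) = √(1972.84146 + 68.86925) = 45.185 km
7: √((0.129·111.32)² + (-0.285·66.39)²) = √(206.21764 + 358.00992) = 23.753 km
8: √((0.699·111.32)² + (-0.926·66.39)²) = √(6054.81317 + 3779.43874) = 99.168 km
9: √((0.050·111.32)² + (-1.239·66.39)²) = √(30.98036 + 6766.24860) = 82.445 km
10: √((0.558·111.32)² + (0.656·66.39)²) = √(3858.46703 + 1896.76277) = 75.863 km
11: √((0.418·111.32)² + (0.441·66.39)²) = √(2165.20469 + 857.20070) = 54.976 km
12: √((0.884·111.32)² + (0.405·66.39)²) = √(9683.91403 + 722.96186) = 102.014 km
13: √((0.494·111.32)² + (-0.156·66.39)²) = √(3024.12886 + 107.26413) = 55.959 km
14: √((-0.354·111.32)² + (0.211·66.39)²) = √(1552.93372 + 196.23219) = 41.823 km
15: √((-0.056·111.32)² + (0.725·66.39)²) = √(38.86176 + 2316.76162) = 48.535 km
Sorted: 7 (23.753 km) < 2 (34.205 km) < 14 (41.823 km) < 6 (45.185 km) < …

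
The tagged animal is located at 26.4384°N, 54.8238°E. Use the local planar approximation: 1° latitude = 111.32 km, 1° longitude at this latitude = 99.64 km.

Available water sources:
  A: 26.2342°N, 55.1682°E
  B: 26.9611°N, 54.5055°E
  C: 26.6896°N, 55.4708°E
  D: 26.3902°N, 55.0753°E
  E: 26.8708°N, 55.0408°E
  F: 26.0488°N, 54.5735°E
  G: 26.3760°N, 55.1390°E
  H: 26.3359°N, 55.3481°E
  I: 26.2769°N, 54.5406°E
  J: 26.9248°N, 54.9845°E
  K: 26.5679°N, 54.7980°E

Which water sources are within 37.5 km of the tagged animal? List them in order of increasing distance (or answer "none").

K, D, G, I

Distances from 26.4384°N, 54.8238°E:
A: 41.1620 km
B: 66.2691 km
C: 70.2707 km
D: 25.6275 km
E: 52.7680 km
F: 50.0298 km
G: 32.1655 km
H: 53.4728 km
I: 33.4585 km
J: 56.4640 km
K: 14.6434 km
Threshold 37.5 km: K (14.6434 km), D (25.6275 km), G (32.1655 km), I (33.4585 km) are within range.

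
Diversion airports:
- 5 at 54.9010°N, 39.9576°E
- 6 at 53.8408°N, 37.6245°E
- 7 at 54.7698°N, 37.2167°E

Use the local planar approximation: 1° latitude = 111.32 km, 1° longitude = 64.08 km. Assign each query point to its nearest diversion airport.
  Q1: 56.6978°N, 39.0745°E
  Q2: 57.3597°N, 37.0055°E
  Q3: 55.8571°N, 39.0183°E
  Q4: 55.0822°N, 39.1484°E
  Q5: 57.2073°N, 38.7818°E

Q1→5; Q2→7; Q3→5; Q4→5; Q5→5

Q1 at 56.6978°N, 39.0745°E:
  5: 207.8707 km
  6: 331.3361 km
  7: 245.4308 km
  → nearest: 5 (207.8707 km)
Q2 at 57.3597°N, 37.0055°E:
  5: 332.7139 km
  6: 393.7271 km
  7: 288.6251 km
  → nearest: 7 (288.6251 km)
Q3 at 55.8571°N, 39.0183°E:
  5: 122.2738 km
  6: 241.5718 km
  7: 167.2667 km
  → nearest: 5 (122.2738 km)
Q4 at 55.0822°N, 39.1484°E:
  5: 55.6387 km
  6: 169.2130 km
  7: 128.5757 km
  → nearest: 5 (55.6387 km)
Q5 at 57.2073°N, 38.7818°E:
  5: 267.5649 km
  6: 382.0259 km
  7: 289.2839 km
  → nearest: 5 (267.5649 km)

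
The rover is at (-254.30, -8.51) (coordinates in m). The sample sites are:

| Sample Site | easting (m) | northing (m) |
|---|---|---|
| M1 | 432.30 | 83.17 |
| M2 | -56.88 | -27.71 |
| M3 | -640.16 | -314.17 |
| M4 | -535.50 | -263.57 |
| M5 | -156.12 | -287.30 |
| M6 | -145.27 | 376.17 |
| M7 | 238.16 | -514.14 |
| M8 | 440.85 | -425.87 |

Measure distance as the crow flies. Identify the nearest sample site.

Distances from (-254.30, -8.51):
M1: √((686.60)² + (91.68)²) = √(471419.5600 + 8405.2224) = 692.69 m
M2: √((197.42)² + (-19.20)²) = √(38974.6564 + 368.6400) = 198.35 m
M3: √((-385.86)² + (-305.66)²) = √(148887.9396 + 93428.0356) = 492.26 m
M4: √((-281.20)² + (-255.06)²) = √(79073.4400 + 65055.6036) = 379.64 m
M5: √((98.18)² + (-278.79)²) = √(9639.3124 + 77723.8641) = 295.57 m
M6: √((109.03)² + (384.68)²) = √(11887.5409 + 147978.7024) = 399.83 m
M7: √((492.46)² + (-505.63)²) = √(242516.8516 + 255661.6969) = 705.82 m
M8: √((695.15)² + (-417.36)²) = √(483233.5225 + 174189.3696) = 810.82 m
Minimum: M2 at 198.35 m.

M2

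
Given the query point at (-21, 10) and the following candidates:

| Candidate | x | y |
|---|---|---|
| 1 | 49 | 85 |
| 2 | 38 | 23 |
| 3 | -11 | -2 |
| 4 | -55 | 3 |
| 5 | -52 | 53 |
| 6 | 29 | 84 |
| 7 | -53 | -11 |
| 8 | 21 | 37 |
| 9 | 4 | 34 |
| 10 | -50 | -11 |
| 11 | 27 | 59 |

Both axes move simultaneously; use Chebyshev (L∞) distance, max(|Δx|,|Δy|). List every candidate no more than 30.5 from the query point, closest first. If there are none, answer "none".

Distances from (-21, 10):
1: 75
2: 59
3: 12
4: 34
5: 43
6: 74
7: 32
8: 42
9: 25
10: 29
11: 49
Threshold 30.5: 3 (12), 9 (25), 10 (29) are within range.

3, 9, 10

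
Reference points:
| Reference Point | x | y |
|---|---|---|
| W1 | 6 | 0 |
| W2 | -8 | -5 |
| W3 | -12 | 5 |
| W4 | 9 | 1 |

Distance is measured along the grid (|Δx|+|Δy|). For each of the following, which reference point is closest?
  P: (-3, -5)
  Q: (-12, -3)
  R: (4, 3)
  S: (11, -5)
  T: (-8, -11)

P→W2; Q→W2; R→W1; S→W4; T→W2

P at (-3, -5):
  W1: 14
  W2: 5
  W3: 19
  W4: 18
  → nearest: W2 (5)
Q at (-12, -3):
  W1: 21
  W2: 6
  W3: 8
  W4: 25
  → nearest: W2 (6)
R at (4, 3):
  W1: 5
  W2: 20
  W3: 18
  W4: 7
  → nearest: W1 (5)
S at (11, -5):
  W1: 10
  W2: 19
  W3: 33
  W4: 8
  → nearest: W4 (8)
T at (-8, -11):
  W1: 25
  W2: 6
  W3: 20
  W4: 29
  → nearest: W2 (6)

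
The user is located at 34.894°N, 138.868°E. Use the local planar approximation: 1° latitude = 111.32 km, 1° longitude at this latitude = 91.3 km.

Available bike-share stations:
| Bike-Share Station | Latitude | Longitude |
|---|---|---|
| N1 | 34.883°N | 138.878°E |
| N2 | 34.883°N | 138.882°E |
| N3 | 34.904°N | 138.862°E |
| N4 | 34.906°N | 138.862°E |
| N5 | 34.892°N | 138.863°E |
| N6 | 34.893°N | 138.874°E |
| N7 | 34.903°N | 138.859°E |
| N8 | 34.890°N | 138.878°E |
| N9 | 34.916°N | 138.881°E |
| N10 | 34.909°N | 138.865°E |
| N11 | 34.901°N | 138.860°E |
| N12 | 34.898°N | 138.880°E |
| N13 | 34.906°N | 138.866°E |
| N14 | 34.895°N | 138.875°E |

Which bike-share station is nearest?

N5

Distances from 34.894°N, 138.868°E:
N1: 1.527 km
N2: 1.770 km
N3: 1.241 km
N4: 1.444 km
N5: 0.508 km
N6: 0.559 km
N7: 1.296 km
N8: 1.016 km
N9: 2.721 km
N10: 1.692 km
N11: 1.068 km
N12: 1.183 km
N13: 1.348 km
N14: 0.649 km
Minimum: N5 at 0.508 km.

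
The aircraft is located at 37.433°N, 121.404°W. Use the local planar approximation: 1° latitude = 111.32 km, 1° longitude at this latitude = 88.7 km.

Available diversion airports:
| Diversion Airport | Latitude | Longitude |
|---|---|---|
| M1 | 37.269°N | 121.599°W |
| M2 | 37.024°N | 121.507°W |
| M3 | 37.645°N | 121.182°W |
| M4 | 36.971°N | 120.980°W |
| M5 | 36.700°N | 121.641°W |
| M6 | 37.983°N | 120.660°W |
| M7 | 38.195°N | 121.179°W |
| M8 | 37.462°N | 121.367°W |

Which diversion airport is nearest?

M8

Distances from 37.433°N, 121.404°W:
M1: 25.149 km
M2: 46.437 km
M3: 30.736 km
M4: 63.714 km
M5: 84.262 km
M6: 90.020 km
M7: 87.142 km
M8: 4.604 km
Minimum: M8 at 4.604 km.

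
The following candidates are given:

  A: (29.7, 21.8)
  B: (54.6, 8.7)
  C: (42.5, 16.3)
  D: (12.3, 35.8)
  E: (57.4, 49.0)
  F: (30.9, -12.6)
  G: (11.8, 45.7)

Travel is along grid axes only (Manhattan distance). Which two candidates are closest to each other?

Pairwise distances:
A–B: |24.9| + |-13.1| = 24.9 + 13.1 = 38.0
A–C: |12.8| + |-5.5| = 12.8 + 5.5 = 18.3
A–D: |-17.4| + |14.0| = 17.4 + 14.0 = 31.4
A–E: |27.7| + |27.2| = 27.7 + 27.2 = 54.9
A–F: |1.2| + |-34.4| = 1.2 + 34.4 = 35.6
A–G: |-17.9| + |23.9| = 17.9 + 23.9 = 41.8
B–C: |-12.1| + |7.6| = 12.1 + 7.6 = 19.7
B–D: |-42.3| + |27.1| = 42.3 + 27.1 = 69.4
B–E: |2.8| + |40.3| = 2.8 + 40.3 = 43.1
B–F: |-23.7| + |-21.3| = 23.7 + 21.3 = 45.0
B–G: |-42.8| + |37.0| = 42.8 + 37.0 = 79.8
C–D: |-30.2| + |19.5| = 30.2 + 19.5 = 49.7
C–E: |14.9| + |32.7| = 14.9 + 32.7 = 47.6
C–F: |-11.6| + |-28.9| = 11.6 + 28.9 = 40.5
C–G: |-30.7| + |29.4| = 30.7 + 29.4 = 60.1
D–E: |45.1| + |13.2| = 45.1 + 13.2 = 58.3
D–F: |18.6| + |-48.4| = 18.6 + 48.4 = 67.0
D–G: |-0.5| + |9.9| = 0.5 + 9.9 = 10.4
E–F: |-26.5| + |-61.6| = 26.5 + 61.6 = 88.1
E–G: |-45.6| + |-3.3| = 45.6 + 3.3 = 48.9
F–G: |-19.1| + |58.3| = 19.1 + 58.3 = 77.4
Closest pair: D–G at 10.4.

D and G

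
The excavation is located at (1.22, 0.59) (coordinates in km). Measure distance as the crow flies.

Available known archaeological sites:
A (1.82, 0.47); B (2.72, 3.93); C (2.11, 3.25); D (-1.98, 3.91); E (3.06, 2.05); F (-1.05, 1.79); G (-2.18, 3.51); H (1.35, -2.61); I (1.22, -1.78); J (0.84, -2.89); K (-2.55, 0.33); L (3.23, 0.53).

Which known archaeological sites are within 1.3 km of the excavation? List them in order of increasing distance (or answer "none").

A

Distances from (1.22, 0.59):
A: 0.61 km
B: 3.66 km
C: 2.80 km
D: 4.61 km
E: 2.35 km
F: 2.57 km
G: 4.48 km
H: 3.20 km
I: 2.37 km
J: 3.50 km
K: 3.78 km
L: 2.01 km
Threshold 1.3 km: A (0.61 km) is within range.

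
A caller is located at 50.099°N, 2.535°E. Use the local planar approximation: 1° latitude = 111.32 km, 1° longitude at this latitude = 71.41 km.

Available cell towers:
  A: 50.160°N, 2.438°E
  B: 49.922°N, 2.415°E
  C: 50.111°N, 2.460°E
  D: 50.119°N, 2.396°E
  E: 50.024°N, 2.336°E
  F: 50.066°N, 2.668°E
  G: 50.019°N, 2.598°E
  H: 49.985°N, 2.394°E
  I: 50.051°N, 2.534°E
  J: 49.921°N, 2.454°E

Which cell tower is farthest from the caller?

Distances from 50.099°N, 2.535°E:
A: √((0.061·111.32)² + (-0.097·71.41)²) = √(46.11116 + 47.98014) = 9.700 km
B: √((-0.177·111.32)² + (-0.120·71.41)²) = √(388.23343 + 73.43119) = 21.486 km
C: √((0.012·111.32)² + (-0.075·71.41)²) = √(1.78447 + 28.68406) = 5.520 km
D: √((0.020·111.32)² + (-0.139·71.41)²) = √(4.95686 + 98.52528) = 10.173 km
E: √((-0.075·111.32)² + (-0.199·71.41)²) = √(69.70580 + 201.94087) = 16.482 km
F: √((-0.033·111.32)² + (0.133·71.41)²) = √(13.49504 + 90.20308) = 10.183 km
G: √((-0.080·111.32)² + (0.063·71.41)²) = √(79.30971 + 20.23947) = 9.977 km
H: √((-0.114·111.32)² + (-0.141·71.41)²) = √(161.04828 + 101.38093) = 16.200 km
I: √((-0.048·111.32)² + (-0.001·71.41)²) = √(28.55150 + 0.00510) = 5.344 km
J: √((-0.178·111.32)² + (-0.081·71.41)²) = √(392.63264 + 33.45709) = 20.642 km
Maximum: B at 21.486 km.

B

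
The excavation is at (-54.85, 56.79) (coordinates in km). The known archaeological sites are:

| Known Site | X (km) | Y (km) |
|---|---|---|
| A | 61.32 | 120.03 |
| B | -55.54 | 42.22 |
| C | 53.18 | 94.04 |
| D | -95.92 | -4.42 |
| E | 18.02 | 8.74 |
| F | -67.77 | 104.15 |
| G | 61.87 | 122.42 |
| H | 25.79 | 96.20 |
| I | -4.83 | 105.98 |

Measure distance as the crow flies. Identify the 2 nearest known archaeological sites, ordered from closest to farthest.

B, F

Distances from (-54.85, 56.79):
A: 132.27 km
B: 14.59 km
C: 114.27 km
D: 73.71 km
E: 87.29 km
F: 49.09 km
G: 133.91 km
H: 89.75 km
I: 70.15 km
Sorted: B (14.59 km) < F (49.09 km) < I (70.15 km) < D (73.71 km) < …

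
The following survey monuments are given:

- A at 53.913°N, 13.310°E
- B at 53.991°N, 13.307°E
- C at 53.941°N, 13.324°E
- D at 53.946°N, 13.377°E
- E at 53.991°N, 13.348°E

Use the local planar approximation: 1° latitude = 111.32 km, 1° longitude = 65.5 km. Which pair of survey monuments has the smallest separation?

Pairwise distances:
A–B: 8.685 km
A–C: 3.249 km
A–D: 5.723 km
A–E: 9.033 km
B–C: 5.676 km
B–D: 6.791 km
B–E: 2.686 km
C–D: 3.516 km
C–E: 5.784 km
D–E: 5.357 km
Closest pair: B–E at 2.686 km.

B and E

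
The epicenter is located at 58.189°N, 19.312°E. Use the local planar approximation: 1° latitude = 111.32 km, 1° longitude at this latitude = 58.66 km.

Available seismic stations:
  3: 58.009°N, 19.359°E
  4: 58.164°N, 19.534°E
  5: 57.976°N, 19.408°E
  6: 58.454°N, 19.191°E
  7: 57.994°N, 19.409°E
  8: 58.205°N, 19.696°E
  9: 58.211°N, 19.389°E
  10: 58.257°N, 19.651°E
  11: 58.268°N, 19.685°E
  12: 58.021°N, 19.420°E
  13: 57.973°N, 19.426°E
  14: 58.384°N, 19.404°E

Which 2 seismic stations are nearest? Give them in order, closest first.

9, 4

Distances from 58.189°N, 19.312°E:
3: √((-0.180·111.32)² + (0.047·58.66)²) = √(401.50541 + 7.60116) = 20.226 km
4: √((-0.025·111.32)² + (0.222·58.66)²) = √(7.74509 + 169.58603) = 13.317 km
5: √((-0.213·111.32)² + (0.096·58.66)²) = √(562.21911 + 31.71222) = 24.371 km
6: √((0.265·111.32)² + (-0.121·58.66)²) = √(870.23820 + 50.37962) = 30.342 km
7: √((-0.195·111.32)² + (0.097·58.66)²) = √(471.21121 + 32.37633) = 22.441 km
8: √((0.016·111.32)² + (0.384·58.66)²) = √(3.17239 + 507.39545) = 22.596 km
9: √((0.022·111.32)² + (0.077·58.66)²) = √(5.99780 + 20.40166) = 5.138 km
10: √((0.068·111.32)² + (0.339·58.66)²) = √(57.30127 + 395.44266) = 21.278 km
11: √((0.079·111.32)² + (0.373·58.66)²) = √(77.33936 + 478.74228) = 23.581 km
12: √((-0.168·111.32)² + (0.108·58.66)²) = √(349.75583 + 40.13577) = 19.746 km
13: √((-0.216·111.32)² + (0.114·58.66)²) = √(578.16780 + 44.71918) = 24.958 km
14: √((0.195·111.32)² + (0.092·58.66)²) = √(471.21121 + 29.12459) = 22.368 km
Sorted: 9 (5.138 km) < 4 (13.317 km) < 12 (19.746 km) < 3 (20.226 km) < …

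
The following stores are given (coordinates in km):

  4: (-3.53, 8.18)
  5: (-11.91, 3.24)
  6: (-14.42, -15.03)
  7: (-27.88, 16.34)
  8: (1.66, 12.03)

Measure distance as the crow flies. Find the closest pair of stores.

Pairwise distances:
4–8: √((5.19)² + (3.85)²) = √(26.9361 + 14.8225) = 6.46 km
4–5: √((-8.38)² + (-4.94)²) = √(70.2244 + 24.4036) = 9.73 km
5–8: √((13.57)² + (8.79)²) = √(184.1449 + 77.2641) = 16.17 km
5–6: √((-2.51)² + (-18.27)²) = √(6.3001 + 333.7929) = 18.44 km
5–7: √((-15.97)² + (13.10)²) = √(255.0409 + 171.6100) = 20.66 km
4–6: √((-10.89)² + (-23.21)²) = √(118.5921 + 538.7041) = 25.64 km
4–7: √((-24.35)² + (8.16)²) = √(592.9225 + 66.5856) = 25.68 km
7–8: √((29.54)² + (-4.31)²) = √(872.6116 + 18.5761) = 29.85 km
6–8: √((16.08)² + (27.06)²) = √(258.5664 + 732.2436) = 31.48 km
6–7: √((-13.46)² + (31.37)²) = √(181.1716 + 984.0769) = 34.14 km
Closest pair: 4–8 at 6.46 km.

4 and 8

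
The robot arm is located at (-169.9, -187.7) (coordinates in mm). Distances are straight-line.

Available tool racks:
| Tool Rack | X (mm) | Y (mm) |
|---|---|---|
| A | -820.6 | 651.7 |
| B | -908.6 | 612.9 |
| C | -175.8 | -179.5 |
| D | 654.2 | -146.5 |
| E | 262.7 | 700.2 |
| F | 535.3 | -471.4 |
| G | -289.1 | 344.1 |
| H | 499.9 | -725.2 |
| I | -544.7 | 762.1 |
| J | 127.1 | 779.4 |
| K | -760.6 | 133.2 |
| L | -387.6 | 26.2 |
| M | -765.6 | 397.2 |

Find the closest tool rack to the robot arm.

Distances from (-169.9, -187.7):
A: √((-650.7)² + (839.4)²) = √(423410.490 + 704592.360) = 1062.1 mm
B: √((-738.7)² + (800.6)²) = √(545677.690 + 640960.360) = 1089.3 mm
C: √((-5.9)² + (8.2)²) = √(34.810 + 67.240) = 10.1 mm
D: √((824.1)² + (41.2)²) = √(679140.810 + 1697.440) = 825.1 mm
E: √((432.6)² + (887.9)²) = √(187142.760 + 788366.410) = 987.7 mm
F: √((705.2)² + (-283.7)²) = √(497307.040 + 80485.690) = 760.1 mm
G: √((-119.2)² + (531.8)²) = √(14208.640 + 282811.240) = 545.0 mm
H: √((669.8)² + (-537.5)²) = √(448632.040 + 288906.250) = 858.8 mm
I: √((-374.8)² + (949.8)²) = √(140475.040 + 902120.040) = 1021.1 mm
J: √((297.0)² + (967.1)²) = √(88209.000 + 935282.410) = 1011.7 mm
K: √((-590.7)² + (320.9)²) = √(348926.490 + 102976.810) = 672.2 mm
L: √((-217.7)² + (213.9)²) = √(47393.290 + 45753.210) = 305.2 mm
M: √((-595.7)² + (584.9)²) = √(354858.490 + 342108.010) = 834.8 mm
Minimum: C at 10.1 mm.

C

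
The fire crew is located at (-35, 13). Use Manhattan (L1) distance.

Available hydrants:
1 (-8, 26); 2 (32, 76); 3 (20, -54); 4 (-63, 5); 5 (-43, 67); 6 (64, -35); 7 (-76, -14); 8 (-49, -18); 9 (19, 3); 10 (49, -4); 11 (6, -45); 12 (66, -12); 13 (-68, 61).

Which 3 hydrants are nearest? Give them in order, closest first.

4, 1, 8

Distances from (-35, 13):
1: |27| + |13| = 27 + 13 = 40
2: |67| + |63| = 67 + 63 = 130
3: |55| + |-67| = 55 + 67 = 122
4: |-28| + |-8| = 28 + 8 = 36
5: |-8| + |54| = 8 + 54 = 62
6: |99| + |-48| = 99 + 48 = 147
7: |-41| + |-27| = 41 + 27 = 68
8: |-14| + |-31| = 14 + 31 = 45
9: |54| + |-10| = 54 + 10 = 64
10: |84| + |-17| = 84 + 17 = 101
11: |41| + |-58| = 41 + 58 = 99
12: |101| + |-25| = 101 + 25 = 126
13: |-33| + |48| = 33 + 48 = 81
Sorted: 4 (36) < 1 (40) < 8 (45) < 5 (62) < 9 (64) < …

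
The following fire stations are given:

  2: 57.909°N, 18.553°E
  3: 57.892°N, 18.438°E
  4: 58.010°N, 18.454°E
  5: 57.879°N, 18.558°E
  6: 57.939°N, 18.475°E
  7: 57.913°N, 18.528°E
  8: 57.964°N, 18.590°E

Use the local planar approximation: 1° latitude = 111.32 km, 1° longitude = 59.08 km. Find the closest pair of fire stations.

Pairwise distances:
2–3: 7.053 km
2–4: 12.674 km
2–5: 3.353 km
2–6: 5.691 km
2–7: 1.543 km
2–8: 6.501 km
3–4: 13.170 km
3–5: 7.236 km
3–6: 5.670 km
3–7: 5.808 km
3–8: 12.037 km
4–5: 15.824 km
4–6: 8.001 km
4–7: 11.650 km
4–8: 9.528 km
5–6: 8.286 km
5–7: 4.179 km
5–8: 9.649 km
6–7: 4.264 km
6–8: 7.342 km
7–8: 6.756 km
Closest pair: 2–7 at 1.543 km.

2 and 7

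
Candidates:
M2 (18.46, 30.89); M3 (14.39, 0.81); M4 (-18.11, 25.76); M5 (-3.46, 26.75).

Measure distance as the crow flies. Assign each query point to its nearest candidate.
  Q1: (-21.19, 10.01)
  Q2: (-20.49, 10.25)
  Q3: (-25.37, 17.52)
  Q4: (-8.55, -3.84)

Q1 at (-21.19, 10.01):
  M2: √((39.65)² + (20.88)²) = √(1572.1225 + 435.9744) = 44.81
  M3: √((35.58)² + (-9.20)²) = √(1265.9364 + 84.6400) = 36.75
  M4: √((3.08)² + (15.75)²) = √(9.4864 + 248.0625) = 16.05
  M5: √((17.73)² + (16.74)²) = √(314.3529 + 280.2276) = 24.38
  → nearest: M4 (16.05)
Q2 at (-20.49, 10.25):
  M2: √((38.95)² + (20.64)²) = √(1517.1025 + 426.0096) = 44.08
  M3: √((34.88)² + (-9.44)²) = √(1216.6144 + 89.1136) = 36.13
  M4: √((2.38)² + (15.51)²) = √(5.6644 + 240.5601) = 15.69
  M5: √((17.03)² + (16.50)²) = √(290.0209 + 272.2500) = 23.71
  → nearest: M4 (15.69)
Q3 at (-25.37, 17.52):
  M2: √((43.83)² + (13.37)²) = √(1921.0689 + 178.7569) = 45.82
  M3: √((39.76)² + (-16.71)²) = √(1580.8576 + 279.2241) = 43.13
  M4: √((7.26)² + (8.24)²) = √(52.7076 + 67.8976) = 10.98
  M5: √((21.91)² + (9.23)²) = √(480.0481 + 85.1929) = 23.77
  → nearest: M4 (10.98)
Q4 at (-8.55, -3.84):
  M2: √((27.01)² + (34.73)²) = √(729.5401 + 1206.1729) = 44.00
  M3: √((22.94)² + (4.65)²) = √(526.2436 + 21.6225) = 23.41
  M4: √((-9.56)² + (29.60)²) = √(91.3936 + 876.1600) = 31.11
  M5: √((5.09)² + (30.59)²) = √(25.9081 + 935.7481) = 31.01
  → nearest: M3 (23.41)

Q1→M4; Q2→M4; Q3→M4; Q4→M3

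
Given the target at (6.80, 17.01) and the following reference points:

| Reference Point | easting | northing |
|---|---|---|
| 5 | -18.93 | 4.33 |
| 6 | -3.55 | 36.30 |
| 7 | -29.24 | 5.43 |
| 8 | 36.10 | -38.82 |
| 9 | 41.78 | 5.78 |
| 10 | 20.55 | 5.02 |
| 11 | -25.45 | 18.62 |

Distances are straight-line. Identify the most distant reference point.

Distances from (6.80, 17.01):
5: √((-25.73)² + (-12.68)²) = √(662.0329 + 160.7824) = 28.68
6: √((-10.35)² + (19.29)²) = √(107.1225 + 372.1041) = 21.89
7: √((-36.04)² + (-11.58)²) = √(1298.8816 + 134.0964) = 37.85
8: √((29.30)² + (-55.83)²) = √(858.4900 + 3116.9889) = 63.05
9: √((34.98)² + (-11.23)²) = √(1223.6004 + 126.1129) = 36.74
10: √((13.75)² + (-11.99)²) = √(189.0625 + 143.7601) = 18.24
11: √((-32.25)² + (1.61)²) = √(1040.0625 + 2.5921) = 32.29
Maximum: 8 at 63.05.

8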